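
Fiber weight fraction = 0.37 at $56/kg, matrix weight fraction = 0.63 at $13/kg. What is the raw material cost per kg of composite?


Cost = cost_f*Wf + cost_m*Wm = 56*0.37 + 13*0.63 = $28.91/kg

$28.91/kg


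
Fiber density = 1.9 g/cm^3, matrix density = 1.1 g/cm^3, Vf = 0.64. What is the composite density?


rho_c = rho_f*Vf + rho_m*(1-Vf) = 1.9*0.64 + 1.1*0.36 = 1.612 g/cm^3

1.612 g/cm^3


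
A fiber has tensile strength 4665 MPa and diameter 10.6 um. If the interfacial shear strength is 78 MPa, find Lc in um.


Lc = sigma_f * d / (2 * tau_i) = 4665 * 10.6 / (2 * 78) = 317.0 um

317.0 um


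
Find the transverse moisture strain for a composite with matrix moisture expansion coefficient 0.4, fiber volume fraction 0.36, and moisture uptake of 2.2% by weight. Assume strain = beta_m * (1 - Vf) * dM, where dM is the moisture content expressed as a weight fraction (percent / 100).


dM = 2.2/100 = 0.022
strain = beta_m * (1-Vf) * dM = 0.4 * 0.64 * 0.022 = 0.005632

0.005632


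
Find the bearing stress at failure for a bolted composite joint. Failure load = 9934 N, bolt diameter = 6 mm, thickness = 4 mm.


sigma_br = F/(d*h) = 9934/(6*4) = 413.9 MPa

413.9 MPa


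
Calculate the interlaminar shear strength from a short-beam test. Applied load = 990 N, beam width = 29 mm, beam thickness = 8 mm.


ILSS = 3F/(4bh) = 3*990/(4*29*8) = 3.2 MPa

3.2 MPa


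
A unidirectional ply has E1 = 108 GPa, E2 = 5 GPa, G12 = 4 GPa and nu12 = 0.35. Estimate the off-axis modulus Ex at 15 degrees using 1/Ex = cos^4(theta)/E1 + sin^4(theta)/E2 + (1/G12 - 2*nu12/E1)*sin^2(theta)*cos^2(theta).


cos^4(15) = 0.870513, sin^4(15) = 0.004487, sin^2(15)*cos^2(15) = 0.0625
1/G12 - 2*nu12/E1 = 1/4 - 2*0.35/108 = 0.243519 GPa^-1
1/Ex = 0.870513/108 + 0.004487/5 + 0.243519*0.0625 = 0.0241777 GPa^-1
Ex = 41.36 GPa

41.36 GPa


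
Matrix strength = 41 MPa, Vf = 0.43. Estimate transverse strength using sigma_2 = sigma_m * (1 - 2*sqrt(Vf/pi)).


factor = 1 - 2*sqrt(0.43/pi) = 0.2601
sigma_2 = 41 * 0.2601 = 10.66 MPa

10.66 MPa


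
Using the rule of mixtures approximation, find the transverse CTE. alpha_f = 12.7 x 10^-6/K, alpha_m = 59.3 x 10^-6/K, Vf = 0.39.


alpha_2 = alpha_f*Vf + alpha_m*(1-Vf) = 12.7*0.39 + 59.3*0.61 = 41.1 x 10^-6/K

41.1 x 10^-6/K


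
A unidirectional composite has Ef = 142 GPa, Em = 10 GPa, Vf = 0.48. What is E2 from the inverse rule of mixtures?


1/E2 = Vf/Ef + (1-Vf)/Em = 0.48/142 + 0.52/10
E2 = 18.06 GPa

18.06 GPa


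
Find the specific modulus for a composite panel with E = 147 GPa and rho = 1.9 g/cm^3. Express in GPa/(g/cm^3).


Specific stiffness = E/rho = 147/1.9 = 77.4 GPa/(g/cm^3)

77.4 GPa/(g/cm^3)


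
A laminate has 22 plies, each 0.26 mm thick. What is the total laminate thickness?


h = n * t_ply = 22 * 0.26 = 5.72 mm

5.72 mm


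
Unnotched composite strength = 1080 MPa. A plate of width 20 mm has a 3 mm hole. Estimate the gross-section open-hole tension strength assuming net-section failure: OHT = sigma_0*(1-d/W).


OHT = sigma_0*(1-d/W) = 1080*(1-3/20) = 918.0 MPa

918.0 MPa


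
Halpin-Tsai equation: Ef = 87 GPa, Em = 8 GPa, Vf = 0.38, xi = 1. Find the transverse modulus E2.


eta = (Ef/Em - 1)/(Ef/Em + xi) = (10.875 - 1)/(10.875 + 1) = 0.8316
E2 = Em*(1+xi*eta*Vf)/(1-eta*Vf) = 15.39 GPa

15.39 GPa


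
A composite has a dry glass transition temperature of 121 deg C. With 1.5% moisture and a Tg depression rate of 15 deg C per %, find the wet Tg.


Tg_wet = Tg_dry - k*moisture = 121 - 15*1.5 = 98.5 deg C

98.5 deg C


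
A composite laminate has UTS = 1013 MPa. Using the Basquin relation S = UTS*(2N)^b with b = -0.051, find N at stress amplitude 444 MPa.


N = 0.5 * (S/UTS)^(1/b) = 0.5 * (444/1013)^(1/-0.051) = 5.2847e+06 cycles

5.2847e+06 cycles


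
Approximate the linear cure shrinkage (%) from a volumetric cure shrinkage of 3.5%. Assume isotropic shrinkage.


Linear shrinkage ≈ vol_shrink/3 = 3.5/3 = 1.167%

1.167%


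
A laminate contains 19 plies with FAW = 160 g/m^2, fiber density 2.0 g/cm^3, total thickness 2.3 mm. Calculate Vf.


Vf = n * FAW / (rho_f * h * 1000) = 19 * 160 / (2.0 * 2.3 * 1000) = 0.6609

0.6609


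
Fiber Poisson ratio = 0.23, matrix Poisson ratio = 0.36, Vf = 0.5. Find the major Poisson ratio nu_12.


nu_12 = nu_f*Vf + nu_m*(1-Vf) = 0.23*0.5 + 0.36*0.5 = 0.295

0.295


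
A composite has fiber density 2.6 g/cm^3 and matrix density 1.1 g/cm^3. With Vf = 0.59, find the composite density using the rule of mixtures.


rho_c = rho_f*Vf + rho_m*(1-Vf) = 2.6*0.59 + 1.1*0.41 = 1.985 g/cm^3

1.985 g/cm^3


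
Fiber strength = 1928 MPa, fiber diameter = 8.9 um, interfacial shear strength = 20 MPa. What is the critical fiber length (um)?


Lc = sigma_f * d / (2 * tau_i) = 1928 * 8.9 / (2 * 20) = 429.0 um

429.0 um


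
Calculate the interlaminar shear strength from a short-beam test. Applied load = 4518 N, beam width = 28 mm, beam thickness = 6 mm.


ILSS = 3F/(4bh) = 3*4518/(4*28*6) = 20.17 MPa

20.17 MPa


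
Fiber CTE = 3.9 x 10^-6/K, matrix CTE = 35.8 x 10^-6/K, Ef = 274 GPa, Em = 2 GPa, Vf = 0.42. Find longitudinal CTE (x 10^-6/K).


E1 = Ef*Vf + Em*(1-Vf) = 116.24
alpha_1 = (alpha_f*Ef*Vf + alpha_m*Em*(1-Vf))/E1 = 4.22 x 10^-6/K

4.22 x 10^-6/K


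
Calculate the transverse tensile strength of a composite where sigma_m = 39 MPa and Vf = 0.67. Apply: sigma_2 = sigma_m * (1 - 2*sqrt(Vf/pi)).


factor = 1 - 2*sqrt(0.67/pi) = 0.0764
sigma_2 = 39 * 0.0764 = 2.98 MPa

2.98 MPa


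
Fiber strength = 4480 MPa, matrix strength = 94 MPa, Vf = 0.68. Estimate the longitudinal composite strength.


sigma_1 = sigma_f*Vf + sigma_m*(1-Vf) = 4480*0.68 + 94*0.32 = 3076.5 MPa

3076.5 MPa


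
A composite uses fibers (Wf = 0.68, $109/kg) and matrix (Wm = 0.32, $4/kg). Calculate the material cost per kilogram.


Cost = cost_f*Wf + cost_m*Wm = 109*0.68 + 4*0.32 = $75.4/kg

$75.4/kg


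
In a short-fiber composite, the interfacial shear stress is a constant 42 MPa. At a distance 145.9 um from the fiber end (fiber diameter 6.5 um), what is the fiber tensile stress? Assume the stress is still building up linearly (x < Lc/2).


Force balance: sigma_f * (pi*d^2/4) = tau * (pi*d) * x  ->  sigma_f = 4 * tau * x / d
sigma_f = 4 * 42 * 145.9 / 6.5 = 3771.0 MPa

3771.0 MPa


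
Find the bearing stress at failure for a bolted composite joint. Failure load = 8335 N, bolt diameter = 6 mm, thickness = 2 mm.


sigma_br = F/(d*h) = 8335/(6*2) = 694.6 MPa

694.6 MPa


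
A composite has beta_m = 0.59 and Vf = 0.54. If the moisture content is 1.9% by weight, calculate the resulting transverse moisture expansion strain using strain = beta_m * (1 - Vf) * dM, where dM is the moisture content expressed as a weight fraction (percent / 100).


dM = 1.9/100 = 0.019
strain = beta_m * (1-Vf) * dM = 0.59 * 0.46 * 0.019 = 0.0051566

0.0051566


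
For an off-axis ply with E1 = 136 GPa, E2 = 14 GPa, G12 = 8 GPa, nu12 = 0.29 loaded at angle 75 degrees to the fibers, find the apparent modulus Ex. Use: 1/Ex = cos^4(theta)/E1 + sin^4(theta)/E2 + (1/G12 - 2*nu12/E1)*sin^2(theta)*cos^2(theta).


cos^4(75) = 0.004487, sin^4(75) = 0.870513, sin^2(75)*cos^2(75) = 0.0625
1/G12 - 2*nu12/E1 = 1/8 - 2*0.29/136 = 0.120735 GPa^-1
1/Ex = 0.004487/136 + 0.870513/14 + 0.120735*0.0625 = 0.0697584 GPa^-1
Ex = 14.34 GPa

14.34 GPa


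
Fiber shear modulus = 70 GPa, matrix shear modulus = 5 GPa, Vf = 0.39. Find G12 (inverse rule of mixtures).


1/G12 = Vf/Gf + (1-Vf)/Gm = 0.39/70 + 0.61/5
G12 = 7.84 GPa

7.84 GPa


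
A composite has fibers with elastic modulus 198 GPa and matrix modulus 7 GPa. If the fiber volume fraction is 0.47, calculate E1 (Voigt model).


E1 = Ef*Vf + Em*(1-Vf) = 198*0.47 + 7*0.53 = 96.77 GPa

96.77 GPa


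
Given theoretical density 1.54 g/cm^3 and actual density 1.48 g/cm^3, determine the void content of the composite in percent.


Void% = (rho_theo - rho_actual)/rho_theo * 100 = (1.54 - 1.48)/1.54 * 100 = 3.9%

3.9%


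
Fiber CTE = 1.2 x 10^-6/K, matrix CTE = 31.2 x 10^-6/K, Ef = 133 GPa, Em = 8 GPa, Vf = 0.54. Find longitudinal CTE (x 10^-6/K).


E1 = Ef*Vf + Em*(1-Vf) = 75.5
alpha_1 = (alpha_f*Ef*Vf + alpha_m*Em*(1-Vf))/E1 = 2.66 x 10^-6/K

2.66 x 10^-6/K


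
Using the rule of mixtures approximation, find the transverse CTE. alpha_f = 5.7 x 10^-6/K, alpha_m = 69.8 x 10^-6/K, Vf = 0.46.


alpha_2 = alpha_f*Vf + alpha_m*(1-Vf) = 5.7*0.46 + 69.8*0.54 = 40.3 x 10^-6/K

40.3 x 10^-6/K


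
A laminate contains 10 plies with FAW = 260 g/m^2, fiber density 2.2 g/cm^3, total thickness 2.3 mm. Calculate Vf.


Vf = n * FAW / (rho_f * h * 1000) = 10 * 260 / (2.2 * 2.3 * 1000) = 0.5138

0.5138


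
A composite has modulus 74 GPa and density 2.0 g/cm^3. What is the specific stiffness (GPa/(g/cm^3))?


Specific stiffness = E/rho = 74/2.0 = 37.0 GPa/(g/cm^3)

37.0 GPa/(g/cm^3)


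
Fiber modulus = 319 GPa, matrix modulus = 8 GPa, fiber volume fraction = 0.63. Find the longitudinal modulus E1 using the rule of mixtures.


E1 = Ef*Vf + Em*(1-Vf) = 319*0.63 + 8*0.37 = 203.93 GPa

203.93 GPa


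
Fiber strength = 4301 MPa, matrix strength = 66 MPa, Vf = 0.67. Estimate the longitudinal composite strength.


sigma_1 = sigma_f*Vf + sigma_m*(1-Vf) = 4301*0.67 + 66*0.33 = 2903.5 MPa

2903.5 MPa


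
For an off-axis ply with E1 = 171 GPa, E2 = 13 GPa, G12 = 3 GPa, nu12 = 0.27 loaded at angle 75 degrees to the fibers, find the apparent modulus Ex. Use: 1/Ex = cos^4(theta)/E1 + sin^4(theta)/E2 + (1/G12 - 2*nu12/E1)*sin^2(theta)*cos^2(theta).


cos^4(75) = 0.004487, sin^4(75) = 0.870513, sin^2(75)*cos^2(75) = 0.0625
1/G12 - 2*nu12/E1 = 1/3 - 2*0.27/171 = 0.330175 GPa^-1
1/Ex = 0.004487/171 + 0.870513/13 + 0.330175*0.0625 = 0.0876247 GPa^-1
Ex = 11.41 GPa

11.41 GPa


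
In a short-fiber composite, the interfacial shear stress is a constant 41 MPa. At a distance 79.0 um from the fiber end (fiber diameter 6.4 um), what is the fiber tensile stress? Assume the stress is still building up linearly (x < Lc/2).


Force balance: sigma_f * (pi*d^2/4) = tau * (pi*d) * x  ->  sigma_f = 4 * tau * x / d
sigma_f = 4 * 41 * 79.0 / 6.4 = 2024.4 MPa

2024.4 MPa


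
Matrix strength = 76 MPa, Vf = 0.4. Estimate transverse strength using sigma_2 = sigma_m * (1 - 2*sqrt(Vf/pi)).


factor = 1 - 2*sqrt(0.4/pi) = 0.2864
sigma_2 = 76 * 0.2864 = 21.76 MPa

21.76 MPa


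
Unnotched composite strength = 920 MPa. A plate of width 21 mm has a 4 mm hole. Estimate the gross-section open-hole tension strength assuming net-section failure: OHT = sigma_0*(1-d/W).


OHT = sigma_0*(1-d/W) = 920*(1-4/21) = 744.8 MPa

744.8 MPa


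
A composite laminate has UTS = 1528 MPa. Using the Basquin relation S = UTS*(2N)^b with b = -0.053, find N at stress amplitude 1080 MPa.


N = 0.5 * (S/UTS)^(1/b) = 0.5 * (1080/1528)^(1/-0.053) = 348.6251 cycles

348.6251 cycles


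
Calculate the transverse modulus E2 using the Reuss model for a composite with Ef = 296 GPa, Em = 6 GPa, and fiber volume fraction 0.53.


1/E2 = Vf/Ef + (1-Vf)/Em = 0.53/296 + 0.47/6
E2 = 12.48 GPa

12.48 GPa


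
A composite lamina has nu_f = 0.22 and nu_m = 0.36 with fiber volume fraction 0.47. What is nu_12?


nu_12 = nu_f*Vf + nu_m*(1-Vf) = 0.22*0.47 + 0.36*0.53 = 0.2942

0.2942


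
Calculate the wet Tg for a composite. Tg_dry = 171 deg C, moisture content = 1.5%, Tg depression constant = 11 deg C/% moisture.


Tg_wet = Tg_dry - k*moisture = 171 - 11*1.5 = 154.5 deg C

154.5 deg C


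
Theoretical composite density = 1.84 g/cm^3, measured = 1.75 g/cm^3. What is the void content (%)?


Void% = (rho_theo - rho_actual)/rho_theo * 100 = (1.84 - 1.75)/1.84 * 100 = 4.89%

4.89%


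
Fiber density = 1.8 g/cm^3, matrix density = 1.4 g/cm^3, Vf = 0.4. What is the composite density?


rho_c = rho_f*Vf + rho_m*(1-Vf) = 1.8*0.4 + 1.4*0.6 = 1.56 g/cm^3

1.56 g/cm^3


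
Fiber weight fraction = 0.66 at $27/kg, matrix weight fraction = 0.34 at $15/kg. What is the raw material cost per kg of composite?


Cost = cost_f*Wf + cost_m*Wm = 27*0.66 + 15*0.34 = $22.92/kg

$22.92/kg


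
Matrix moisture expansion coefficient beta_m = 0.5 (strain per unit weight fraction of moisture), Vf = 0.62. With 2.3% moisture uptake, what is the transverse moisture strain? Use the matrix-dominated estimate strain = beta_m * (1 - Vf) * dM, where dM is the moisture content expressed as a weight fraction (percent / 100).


dM = 2.3/100 = 0.023
strain = beta_m * (1-Vf) * dM = 0.5 * 0.38 * 0.023 = 0.00437

0.00437


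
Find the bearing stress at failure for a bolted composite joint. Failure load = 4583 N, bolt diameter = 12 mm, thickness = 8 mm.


sigma_br = F/(d*h) = 4583/(12*8) = 47.7 MPa

47.7 MPa


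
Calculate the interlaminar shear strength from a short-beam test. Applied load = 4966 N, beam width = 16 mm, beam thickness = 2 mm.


ILSS = 3F/(4bh) = 3*4966/(4*16*2) = 116.39 MPa

116.39 MPa


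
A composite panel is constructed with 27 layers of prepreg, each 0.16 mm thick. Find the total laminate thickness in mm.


h = n * t_ply = 27 * 0.16 = 4.32 mm

4.32 mm


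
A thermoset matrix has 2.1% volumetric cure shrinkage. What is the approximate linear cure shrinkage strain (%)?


Linear shrinkage ≈ vol_shrink/3 = 2.1/3 = 0.7%

0.7%


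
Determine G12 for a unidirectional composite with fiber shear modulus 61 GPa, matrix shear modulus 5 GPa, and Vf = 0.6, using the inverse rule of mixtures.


1/G12 = Vf/Gf + (1-Vf)/Gm = 0.6/61 + 0.4/5
G12 = 11.13 GPa

11.13 GPa


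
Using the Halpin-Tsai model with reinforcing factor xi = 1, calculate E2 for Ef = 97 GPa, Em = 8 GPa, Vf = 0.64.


eta = (Ef/Em - 1)/(Ef/Em + xi) = (12.125 - 1)/(12.125 + 1) = 0.8476
E2 = Em*(1+xi*eta*Vf)/(1-eta*Vf) = 26.97 GPa

26.97 GPa


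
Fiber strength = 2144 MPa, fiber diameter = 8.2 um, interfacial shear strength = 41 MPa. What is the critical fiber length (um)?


Lc = sigma_f * d / (2 * tau_i) = 2144 * 8.2 / (2 * 41) = 214.4 um

214.4 um


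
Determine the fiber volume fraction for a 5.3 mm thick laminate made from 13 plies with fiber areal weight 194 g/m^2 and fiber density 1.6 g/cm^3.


Vf = n * FAW / (rho_f * h * 1000) = 13 * 194 / (1.6 * 5.3 * 1000) = 0.2974

0.2974


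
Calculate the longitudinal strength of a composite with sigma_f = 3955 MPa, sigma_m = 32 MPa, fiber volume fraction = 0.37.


sigma_1 = sigma_f*Vf + sigma_m*(1-Vf) = 3955*0.37 + 32*0.63 = 1483.5 MPa

1483.5 MPa


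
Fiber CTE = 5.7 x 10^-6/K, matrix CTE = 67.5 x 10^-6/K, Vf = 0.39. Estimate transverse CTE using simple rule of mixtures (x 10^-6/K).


alpha_2 = alpha_f*Vf + alpha_m*(1-Vf) = 5.7*0.39 + 67.5*0.61 = 43.4 x 10^-6/K

43.4 x 10^-6/K


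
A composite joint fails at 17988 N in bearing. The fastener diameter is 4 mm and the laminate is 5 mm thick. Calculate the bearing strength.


sigma_br = F/(d*h) = 17988/(4*5) = 899.4 MPa

899.4 MPa


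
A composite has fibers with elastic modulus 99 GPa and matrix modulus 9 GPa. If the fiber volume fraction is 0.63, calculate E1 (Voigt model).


E1 = Ef*Vf + Em*(1-Vf) = 99*0.63 + 9*0.37 = 65.7 GPa

65.7 GPa


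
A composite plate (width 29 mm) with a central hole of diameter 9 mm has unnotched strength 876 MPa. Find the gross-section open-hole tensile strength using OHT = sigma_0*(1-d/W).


OHT = sigma_0*(1-d/W) = 876*(1-9/29) = 604.1 MPa

604.1 MPa


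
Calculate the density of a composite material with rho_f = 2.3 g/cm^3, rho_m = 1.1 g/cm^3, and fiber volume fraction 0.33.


rho_c = rho_f*Vf + rho_m*(1-Vf) = 2.3*0.33 + 1.1*0.67 = 1.496 g/cm^3

1.496 g/cm^3


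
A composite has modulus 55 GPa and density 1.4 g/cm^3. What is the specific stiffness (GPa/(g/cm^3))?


Specific stiffness = E/rho = 55/1.4 = 39.3 GPa/(g/cm^3)

39.3 GPa/(g/cm^3)


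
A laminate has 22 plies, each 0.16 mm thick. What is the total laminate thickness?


h = n * t_ply = 22 * 0.16 = 3.52 mm

3.52 mm


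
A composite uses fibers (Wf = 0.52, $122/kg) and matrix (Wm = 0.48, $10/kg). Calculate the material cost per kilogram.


Cost = cost_f*Wf + cost_m*Wm = 122*0.52 + 10*0.48 = $68.24/kg

$68.24/kg


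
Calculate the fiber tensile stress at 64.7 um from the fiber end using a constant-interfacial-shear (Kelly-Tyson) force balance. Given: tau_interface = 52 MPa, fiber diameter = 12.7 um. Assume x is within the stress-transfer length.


Force balance: sigma_f * (pi*d^2/4) = tau * (pi*d) * x  ->  sigma_f = 4 * tau * x / d
sigma_f = 4 * 52 * 64.7 / 12.7 = 1059.7 MPa

1059.7 MPa


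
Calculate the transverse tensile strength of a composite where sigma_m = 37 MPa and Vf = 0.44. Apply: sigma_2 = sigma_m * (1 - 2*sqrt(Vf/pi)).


factor = 1 - 2*sqrt(0.44/pi) = 0.2515
sigma_2 = 37 * 0.2515 = 9.31 MPa

9.31 MPa


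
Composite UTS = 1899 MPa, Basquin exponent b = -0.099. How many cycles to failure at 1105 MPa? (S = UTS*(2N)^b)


N = 0.5 * (S/UTS)^(1/b) = 0.5 * (1105/1899)^(1/-0.099) = 118.6727 cycles

118.6727 cycles


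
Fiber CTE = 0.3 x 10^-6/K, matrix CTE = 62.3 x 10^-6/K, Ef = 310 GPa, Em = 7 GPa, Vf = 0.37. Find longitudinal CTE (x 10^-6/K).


E1 = Ef*Vf + Em*(1-Vf) = 119.11
alpha_1 = (alpha_f*Ef*Vf + alpha_m*Em*(1-Vf))/E1 = 2.6 x 10^-6/K

2.6 x 10^-6/K


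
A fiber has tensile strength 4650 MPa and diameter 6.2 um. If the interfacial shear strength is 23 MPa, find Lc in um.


Lc = sigma_f * d / (2 * tau_i) = 4650 * 6.2 / (2 * 23) = 626.7 um

626.7 um


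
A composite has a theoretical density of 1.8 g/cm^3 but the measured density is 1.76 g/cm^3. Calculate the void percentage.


Void% = (rho_theo - rho_actual)/rho_theo * 100 = (1.8 - 1.76)/1.8 * 100 = 2.22%

2.22%


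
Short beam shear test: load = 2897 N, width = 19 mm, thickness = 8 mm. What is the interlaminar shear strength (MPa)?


ILSS = 3F/(4bh) = 3*2897/(4*19*8) = 14.29 MPa

14.29 MPa


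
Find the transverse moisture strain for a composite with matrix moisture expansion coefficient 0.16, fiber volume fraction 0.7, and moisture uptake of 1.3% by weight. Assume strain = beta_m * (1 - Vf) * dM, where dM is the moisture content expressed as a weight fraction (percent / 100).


dM = 1.3/100 = 0.013
strain = beta_m * (1-Vf) * dM = 0.16 * 0.3 * 0.013 = 0.000624

0.000624


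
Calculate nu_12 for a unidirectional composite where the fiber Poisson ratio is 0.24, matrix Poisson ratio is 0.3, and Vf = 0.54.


nu_12 = nu_f*Vf + nu_m*(1-Vf) = 0.24*0.54 + 0.3*0.46 = 0.2676

0.2676


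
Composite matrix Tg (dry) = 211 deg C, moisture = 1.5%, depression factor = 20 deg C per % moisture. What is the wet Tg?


Tg_wet = Tg_dry - k*moisture = 211 - 20*1.5 = 181.0 deg C

181.0 deg C


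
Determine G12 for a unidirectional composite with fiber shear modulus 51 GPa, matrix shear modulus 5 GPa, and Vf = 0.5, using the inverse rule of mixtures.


1/G12 = Vf/Gf + (1-Vf)/Gm = 0.5/51 + 0.5/5
G12 = 9.11 GPa

9.11 GPa


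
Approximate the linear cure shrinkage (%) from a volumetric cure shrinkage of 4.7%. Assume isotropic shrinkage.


Linear shrinkage ≈ vol_shrink/3 = 4.7/3 = 1.567%

1.567%


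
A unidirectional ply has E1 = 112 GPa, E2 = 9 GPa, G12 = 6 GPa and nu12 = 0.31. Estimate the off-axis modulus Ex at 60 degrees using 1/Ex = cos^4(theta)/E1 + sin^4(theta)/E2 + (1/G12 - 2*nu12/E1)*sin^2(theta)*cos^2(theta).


cos^4(60) = 0.0625, sin^4(60) = 0.5625, sin^2(60)*cos^2(60) = 0.1875
1/G12 - 2*nu12/E1 = 1/6 - 2*0.31/112 = 0.161131 GPa^-1
1/Ex = 0.0625/112 + 0.5625/9 + 0.161131*0.1875 = 0.0932701 GPa^-1
Ex = 10.72 GPa

10.72 GPa


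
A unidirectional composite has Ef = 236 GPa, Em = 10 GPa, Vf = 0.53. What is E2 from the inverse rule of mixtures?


1/E2 = Vf/Ef + (1-Vf)/Em = 0.53/236 + 0.47/10
E2 = 20.31 GPa

20.31 GPa


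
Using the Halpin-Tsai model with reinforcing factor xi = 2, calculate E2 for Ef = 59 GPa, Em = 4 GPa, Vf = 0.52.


eta = (Ef/Em - 1)/(Ef/Em + xi) = (14.75 - 1)/(14.75 + 2) = 0.8209
E2 = Em*(1+xi*eta*Vf)/(1-eta*Vf) = 12.94 GPa

12.94 GPa


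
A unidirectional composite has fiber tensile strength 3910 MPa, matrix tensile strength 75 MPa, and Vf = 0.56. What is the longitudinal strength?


sigma_1 = sigma_f*Vf + sigma_m*(1-Vf) = 3910*0.56 + 75*0.44 = 2222.6 MPa

2222.6 MPa


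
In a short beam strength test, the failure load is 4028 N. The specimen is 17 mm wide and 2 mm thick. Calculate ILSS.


ILSS = 3F/(4bh) = 3*4028/(4*17*2) = 88.85 MPa

88.85 MPa


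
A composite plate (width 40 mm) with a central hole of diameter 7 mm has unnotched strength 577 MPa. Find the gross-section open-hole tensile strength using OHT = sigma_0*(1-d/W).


OHT = sigma_0*(1-d/W) = 577*(1-7/40) = 476.0 MPa

476.0 MPa


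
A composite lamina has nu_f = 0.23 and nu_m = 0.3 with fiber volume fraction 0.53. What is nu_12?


nu_12 = nu_f*Vf + nu_m*(1-Vf) = 0.23*0.53 + 0.3*0.47 = 0.2629

0.2629


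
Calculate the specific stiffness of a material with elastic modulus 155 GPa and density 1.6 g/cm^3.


Specific stiffness = E/rho = 155/1.6 = 96.9 GPa/(g/cm^3)

96.9 GPa/(g/cm^3)


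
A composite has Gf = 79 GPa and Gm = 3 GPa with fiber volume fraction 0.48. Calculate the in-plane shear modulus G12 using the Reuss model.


1/G12 = Vf/Gf + (1-Vf)/Gm = 0.48/79 + 0.52/3
G12 = 5.57 GPa

5.57 GPa


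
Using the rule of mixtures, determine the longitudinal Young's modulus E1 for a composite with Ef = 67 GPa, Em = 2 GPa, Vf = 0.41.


E1 = Ef*Vf + Em*(1-Vf) = 67*0.41 + 2*0.59 = 28.65 GPa

28.65 GPa


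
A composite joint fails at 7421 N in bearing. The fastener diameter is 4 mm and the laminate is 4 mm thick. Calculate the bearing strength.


sigma_br = F/(d*h) = 7421/(4*4) = 463.8 MPa

463.8 MPa


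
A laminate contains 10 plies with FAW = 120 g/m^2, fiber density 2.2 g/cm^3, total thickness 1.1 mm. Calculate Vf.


Vf = n * FAW / (rho_f * h * 1000) = 10 * 120 / (2.2 * 1.1 * 1000) = 0.4959

0.4959


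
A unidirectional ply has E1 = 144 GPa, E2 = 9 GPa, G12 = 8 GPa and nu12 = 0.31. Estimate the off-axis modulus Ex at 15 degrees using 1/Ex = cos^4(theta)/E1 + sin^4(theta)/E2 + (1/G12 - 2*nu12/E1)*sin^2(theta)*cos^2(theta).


cos^4(15) = 0.870513, sin^4(15) = 0.004487, sin^2(15)*cos^2(15) = 0.0625
1/G12 - 2*nu12/E1 = 1/8 - 2*0.31/144 = 0.120694 GPa^-1
1/Ex = 0.870513/144 + 0.004487/9 + 0.120694*0.0625 = 0.0140872 GPa^-1
Ex = 70.99 GPa

70.99 GPa


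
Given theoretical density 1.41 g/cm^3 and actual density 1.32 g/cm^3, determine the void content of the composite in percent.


Void% = (rho_theo - rho_actual)/rho_theo * 100 = (1.41 - 1.32)/1.41 * 100 = 6.38%

6.38%


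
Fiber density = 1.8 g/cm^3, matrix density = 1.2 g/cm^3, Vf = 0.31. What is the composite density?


rho_c = rho_f*Vf + rho_m*(1-Vf) = 1.8*0.31 + 1.2*0.69 = 1.386 g/cm^3

1.386 g/cm^3


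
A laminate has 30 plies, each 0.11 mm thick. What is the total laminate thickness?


h = n * t_ply = 30 * 0.11 = 3.3 mm

3.3 mm


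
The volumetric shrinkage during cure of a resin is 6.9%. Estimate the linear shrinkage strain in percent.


Linear shrinkage ≈ vol_shrink/3 = 6.9/3 = 2.3%

2.3%


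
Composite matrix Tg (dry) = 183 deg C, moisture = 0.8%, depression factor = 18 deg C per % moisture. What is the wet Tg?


Tg_wet = Tg_dry - k*moisture = 183 - 18*0.8 = 168.6 deg C

168.6 deg C


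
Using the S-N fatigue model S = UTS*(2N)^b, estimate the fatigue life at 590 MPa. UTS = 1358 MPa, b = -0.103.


N = 0.5 * (S/UTS)^(1/b) = 0.5 * (590/1358)^(1/-0.103) = 1636.8044 cycles

1636.8044 cycles


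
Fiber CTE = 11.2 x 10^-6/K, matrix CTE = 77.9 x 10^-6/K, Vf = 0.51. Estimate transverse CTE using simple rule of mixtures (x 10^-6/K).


alpha_2 = alpha_f*Vf + alpha_m*(1-Vf) = 11.2*0.51 + 77.9*0.49 = 43.9 x 10^-6/K

43.9 x 10^-6/K


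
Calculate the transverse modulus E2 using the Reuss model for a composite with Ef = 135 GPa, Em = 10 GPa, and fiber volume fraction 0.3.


1/E2 = Vf/Ef + (1-Vf)/Em = 0.3/135 + 0.7/10
E2 = 13.85 GPa

13.85 GPa


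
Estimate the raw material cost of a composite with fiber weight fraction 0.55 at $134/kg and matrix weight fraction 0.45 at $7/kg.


Cost = cost_f*Wf + cost_m*Wm = 134*0.55 + 7*0.45 = $76.85/kg

$76.85/kg


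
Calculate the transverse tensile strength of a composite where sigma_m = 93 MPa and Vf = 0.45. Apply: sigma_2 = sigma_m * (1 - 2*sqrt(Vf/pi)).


factor = 1 - 2*sqrt(0.45/pi) = 0.2431
sigma_2 = 93 * 0.2431 = 22.6 MPa

22.6 MPa


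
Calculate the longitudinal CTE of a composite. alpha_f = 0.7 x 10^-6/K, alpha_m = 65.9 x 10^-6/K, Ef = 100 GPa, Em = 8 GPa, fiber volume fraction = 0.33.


E1 = Ef*Vf + Em*(1-Vf) = 38.36
alpha_1 = (alpha_f*Ef*Vf + alpha_m*Em*(1-Vf))/E1 = 9.81 x 10^-6/K

9.81 x 10^-6/K


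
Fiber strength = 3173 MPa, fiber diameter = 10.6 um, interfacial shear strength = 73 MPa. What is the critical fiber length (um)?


Lc = sigma_f * d / (2 * tau_i) = 3173 * 10.6 / (2 * 73) = 230.4 um

230.4 um


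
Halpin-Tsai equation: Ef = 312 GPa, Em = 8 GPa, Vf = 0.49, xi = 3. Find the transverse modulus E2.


eta = (Ef/Em - 1)/(Ef/Em + xi) = (39.0 - 1)/(39.0 + 3) = 0.9048
E2 = Em*(1+xi*eta*Vf)/(1-eta*Vf) = 33.49 GPa

33.49 GPa


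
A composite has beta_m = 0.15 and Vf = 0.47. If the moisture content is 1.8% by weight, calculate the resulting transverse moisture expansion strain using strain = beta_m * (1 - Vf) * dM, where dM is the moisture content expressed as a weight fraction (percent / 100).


dM = 1.8/100 = 0.018
strain = beta_m * (1-Vf) * dM = 0.15 * 0.53 * 0.018 = 0.001431

0.001431


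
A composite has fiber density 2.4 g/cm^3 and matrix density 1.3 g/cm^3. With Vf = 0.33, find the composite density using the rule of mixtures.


rho_c = rho_f*Vf + rho_m*(1-Vf) = 2.4*0.33 + 1.3*0.67 = 1.663 g/cm^3

1.663 g/cm^3


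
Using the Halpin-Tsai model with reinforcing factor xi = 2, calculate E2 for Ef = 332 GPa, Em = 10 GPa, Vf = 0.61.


eta = (Ef/Em - 1)/(Ef/Em + xi) = (33.2 - 1)/(33.2 + 2) = 0.9148
E2 = Em*(1+xi*eta*Vf)/(1-eta*Vf) = 47.88 GPa

47.88 GPa


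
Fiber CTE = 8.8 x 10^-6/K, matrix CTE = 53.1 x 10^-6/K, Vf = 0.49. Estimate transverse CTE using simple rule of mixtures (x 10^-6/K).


alpha_2 = alpha_f*Vf + alpha_m*(1-Vf) = 8.8*0.49 + 53.1*0.51 = 31.4 x 10^-6/K

31.4 x 10^-6/K


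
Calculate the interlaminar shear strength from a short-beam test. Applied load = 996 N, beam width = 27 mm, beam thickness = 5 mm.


ILSS = 3F/(4bh) = 3*996/(4*27*5) = 5.53 MPa

5.53 MPa


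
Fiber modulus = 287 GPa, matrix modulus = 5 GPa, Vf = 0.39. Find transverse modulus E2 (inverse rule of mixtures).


1/E2 = Vf/Ef + (1-Vf)/Em = 0.39/287 + 0.61/5
E2 = 8.11 GPa

8.11 GPa


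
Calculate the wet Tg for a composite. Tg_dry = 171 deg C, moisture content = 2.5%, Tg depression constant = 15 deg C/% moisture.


Tg_wet = Tg_dry - k*moisture = 171 - 15*2.5 = 133.5 deg C

133.5 deg C


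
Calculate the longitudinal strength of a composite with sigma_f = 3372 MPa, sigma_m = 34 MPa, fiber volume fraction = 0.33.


sigma_1 = sigma_f*Vf + sigma_m*(1-Vf) = 3372*0.33 + 34*0.67 = 1135.5 MPa

1135.5 MPa


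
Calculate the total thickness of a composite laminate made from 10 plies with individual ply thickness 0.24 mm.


h = n * t_ply = 10 * 0.24 = 2.4 mm

2.4 mm


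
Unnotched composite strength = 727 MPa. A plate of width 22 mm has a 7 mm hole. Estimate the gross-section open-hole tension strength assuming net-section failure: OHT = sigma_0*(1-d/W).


OHT = sigma_0*(1-d/W) = 727*(1-7/22) = 495.7 MPa

495.7 MPa


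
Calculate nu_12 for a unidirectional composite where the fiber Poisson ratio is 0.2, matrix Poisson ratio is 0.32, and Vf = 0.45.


nu_12 = nu_f*Vf + nu_m*(1-Vf) = 0.2*0.45 + 0.32*0.55 = 0.266

0.266


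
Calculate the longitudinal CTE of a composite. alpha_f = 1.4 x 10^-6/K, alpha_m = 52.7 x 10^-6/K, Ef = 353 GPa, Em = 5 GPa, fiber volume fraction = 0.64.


E1 = Ef*Vf + Em*(1-Vf) = 227.72
alpha_1 = (alpha_f*Ef*Vf + alpha_m*Em*(1-Vf))/E1 = 1.81 x 10^-6/K

1.81 x 10^-6/K


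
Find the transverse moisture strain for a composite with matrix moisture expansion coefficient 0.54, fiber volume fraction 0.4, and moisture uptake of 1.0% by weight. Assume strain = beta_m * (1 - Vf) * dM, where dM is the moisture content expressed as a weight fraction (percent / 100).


dM = 1.0/100 = 0.01
strain = beta_m * (1-Vf) * dM = 0.54 * 0.6 * 0.01 = 0.00324

0.00324


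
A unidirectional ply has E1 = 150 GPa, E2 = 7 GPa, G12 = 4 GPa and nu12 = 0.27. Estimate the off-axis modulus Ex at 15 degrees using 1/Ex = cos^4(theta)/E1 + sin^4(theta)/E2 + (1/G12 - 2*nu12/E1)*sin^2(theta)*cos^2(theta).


cos^4(15) = 0.870513, sin^4(15) = 0.004487, sin^2(15)*cos^2(15) = 0.0625
1/G12 - 2*nu12/E1 = 1/4 - 2*0.27/150 = 0.2464 GPa^-1
1/Ex = 0.870513/150 + 0.004487/7 + 0.2464*0.0625 = 0.0218445 GPa^-1
Ex = 45.78 GPa

45.78 GPa


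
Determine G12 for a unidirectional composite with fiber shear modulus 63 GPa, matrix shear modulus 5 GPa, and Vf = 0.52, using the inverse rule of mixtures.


1/G12 = Vf/Gf + (1-Vf)/Gm = 0.52/63 + 0.48/5
G12 = 9.59 GPa

9.59 GPa


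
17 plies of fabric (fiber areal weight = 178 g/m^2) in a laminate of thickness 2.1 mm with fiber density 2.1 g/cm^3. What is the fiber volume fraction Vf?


Vf = n * FAW / (rho_f * h * 1000) = 17 * 178 / (2.1 * 2.1 * 1000) = 0.6862

0.6862


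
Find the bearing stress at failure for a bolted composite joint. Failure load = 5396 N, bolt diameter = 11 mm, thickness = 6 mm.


sigma_br = F/(d*h) = 5396/(11*6) = 81.8 MPa

81.8 MPa


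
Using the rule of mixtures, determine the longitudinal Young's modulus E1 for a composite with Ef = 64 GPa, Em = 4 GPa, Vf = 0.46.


E1 = Ef*Vf + Em*(1-Vf) = 64*0.46 + 4*0.54 = 31.6 GPa

31.6 GPa


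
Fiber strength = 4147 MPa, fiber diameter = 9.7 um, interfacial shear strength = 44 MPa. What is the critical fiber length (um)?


Lc = sigma_f * d / (2 * tau_i) = 4147 * 9.7 / (2 * 44) = 457.1 um

457.1 um


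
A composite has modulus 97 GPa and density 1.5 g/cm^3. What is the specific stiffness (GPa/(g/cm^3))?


Specific stiffness = E/rho = 97/1.5 = 64.7 GPa/(g/cm^3)

64.7 GPa/(g/cm^3)


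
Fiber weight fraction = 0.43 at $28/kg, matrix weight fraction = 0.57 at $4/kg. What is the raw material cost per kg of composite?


Cost = cost_f*Wf + cost_m*Wm = 28*0.43 + 4*0.57 = $14.32/kg

$14.32/kg


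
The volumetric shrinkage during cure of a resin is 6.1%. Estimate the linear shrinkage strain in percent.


Linear shrinkage ≈ vol_shrink/3 = 6.1/3 = 2.033%

2.033%


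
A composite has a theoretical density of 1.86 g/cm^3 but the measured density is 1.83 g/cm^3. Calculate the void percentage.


Void% = (rho_theo - rho_actual)/rho_theo * 100 = (1.86 - 1.83)/1.86 * 100 = 1.61%

1.61%


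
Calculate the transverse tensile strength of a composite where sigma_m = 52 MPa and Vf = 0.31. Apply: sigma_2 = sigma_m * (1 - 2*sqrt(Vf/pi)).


factor = 1 - 2*sqrt(0.31/pi) = 0.3717
sigma_2 = 52 * 0.3717 = 19.33 MPa

19.33 MPa


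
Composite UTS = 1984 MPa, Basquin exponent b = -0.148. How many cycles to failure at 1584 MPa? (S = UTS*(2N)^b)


N = 0.5 * (S/UTS)^(1/b) = 0.5 * (1584/1984)^(1/-0.148) = 2.2892 cycles

2.2892 cycles


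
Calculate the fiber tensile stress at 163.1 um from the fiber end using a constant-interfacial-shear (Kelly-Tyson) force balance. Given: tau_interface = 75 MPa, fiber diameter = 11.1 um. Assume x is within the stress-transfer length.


Force balance: sigma_f * (pi*d^2/4) = tau * (pi*d) * x  ->  sigma_f = 4 * tau * x / d
sigma_f = 4 * 75 * 163.1 / 11.1 = 4408.1 MPa

4408.1 MPa


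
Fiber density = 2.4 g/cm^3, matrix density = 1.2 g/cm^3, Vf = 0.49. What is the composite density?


rho_c = rho_f*Vf + rho_m*(1-Vf) = 2.4*0.49 + 1.2*0.51 = 1.788 g/cm^3

1.788 g/cm^3


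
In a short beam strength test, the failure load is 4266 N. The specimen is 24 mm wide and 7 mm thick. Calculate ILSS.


ILSS = 3F/(4bh) = 3*4266/(4*24*7) = 19.04 MPa

19.04 MPa


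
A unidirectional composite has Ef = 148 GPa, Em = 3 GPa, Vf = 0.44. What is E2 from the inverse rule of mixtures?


1/E2 = Vf/Ef + (1-Vf)/Em = 0.44/148 + 0.56/3
E2 = 5.27 GPa

5.27 GPa


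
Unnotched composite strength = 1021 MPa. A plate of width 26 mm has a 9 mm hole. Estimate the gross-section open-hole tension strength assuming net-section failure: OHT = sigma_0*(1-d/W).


OHT = sigma_0*(1-d/W) = 1021*(1-9/26) = 667.6 MPa

667.6 MPa


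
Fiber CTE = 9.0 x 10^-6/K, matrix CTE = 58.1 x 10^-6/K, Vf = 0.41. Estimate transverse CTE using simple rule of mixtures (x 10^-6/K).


alpha_2 = alpha_f*Vf + alpha_m*(1-Vf) = 9.0*0.41 + 58.1*0.59 = 38.0 x 10^-6/K

38.0 x 10^-6/K


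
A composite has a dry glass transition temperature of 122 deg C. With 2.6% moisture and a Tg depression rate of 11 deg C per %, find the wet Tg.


Tg_wet = Tg_dry - k*moisture = 122 - 11*2.6 = 93.4 deg C

93.4 deg C


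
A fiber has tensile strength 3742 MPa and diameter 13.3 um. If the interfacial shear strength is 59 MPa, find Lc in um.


Lc = sigma_f * d / (2 * tau_i) = 3742 * 13.3 / (2 * 59) = 421.8 um

421.8 um


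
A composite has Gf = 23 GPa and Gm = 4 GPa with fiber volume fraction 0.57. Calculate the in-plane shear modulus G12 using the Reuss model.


1/G12 = Vf/Gf + (1-Vf)/Gm = 0.57/23 + 0.43/4
G12 = 7.56 GPa

7.56 GPa


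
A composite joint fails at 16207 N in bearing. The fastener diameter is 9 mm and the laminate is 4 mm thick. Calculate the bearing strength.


sigma_br = F/(d*h) = 16207/(9*4) = 450.2 MPa

450.2 MPa


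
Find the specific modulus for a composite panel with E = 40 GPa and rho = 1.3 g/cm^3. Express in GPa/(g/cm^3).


Specific stiffness = E/rho = 40/1.3 = 30.8 GPa/(g/cm^3)

30.8 GPa/(g/cm^3)


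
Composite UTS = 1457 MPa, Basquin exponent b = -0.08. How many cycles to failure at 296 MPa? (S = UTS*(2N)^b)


N = 0.5 * (S/UTS)^(1/b) = 0.5 * (296/1457)^(1/-0.08) = 2.2442e+08 cycles

2.2442e+08 cycles


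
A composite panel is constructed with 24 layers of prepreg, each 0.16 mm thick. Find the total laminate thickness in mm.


h = n * t_ply = 24 * 0.16 = 3.84 mm

3.84 mm


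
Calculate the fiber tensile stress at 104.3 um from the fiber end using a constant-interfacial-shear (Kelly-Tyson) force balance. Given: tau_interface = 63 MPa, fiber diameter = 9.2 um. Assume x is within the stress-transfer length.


Force balance: sigma_f * (pi*d^2/4) = tau * (pi*d) * x  ->  sigma_f = 4 * tau * x / d
sigma_f = 4 * 63 * 104.3 / 9.2 = 2856.9 MPa

2856.9 MPa


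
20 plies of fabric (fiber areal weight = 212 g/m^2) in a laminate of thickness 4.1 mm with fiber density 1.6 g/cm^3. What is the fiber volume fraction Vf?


Vf = n * FAW / (rho_f * h * 1000) = 20 * 212 / (1.6 * 4.1 * 1000) = 0.6463

0.6463


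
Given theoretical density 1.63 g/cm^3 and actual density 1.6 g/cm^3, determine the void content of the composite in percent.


Void% = (rho_theo - rho_actual)/rho_theo * 100 = (1.63 - 1.6)/1.63 * 100 = 1.84%

1.84%


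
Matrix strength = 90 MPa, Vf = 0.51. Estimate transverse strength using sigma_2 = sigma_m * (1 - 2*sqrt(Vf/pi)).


factor = 1 - 2*sqrt(0.51/pi) = 0.1942
sigma_2 = 90 * 0.1942 = 17.48 MPa

17.48 MPa


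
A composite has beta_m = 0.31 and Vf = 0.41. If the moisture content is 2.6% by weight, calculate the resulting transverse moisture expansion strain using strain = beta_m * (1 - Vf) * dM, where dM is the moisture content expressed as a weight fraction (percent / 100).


dM = 2.6/100 = 0.026
strain = beta_m * (1-Vf) * dM = 0.31 * 0.59 * 0.026 = 0.0047554

0.0047554


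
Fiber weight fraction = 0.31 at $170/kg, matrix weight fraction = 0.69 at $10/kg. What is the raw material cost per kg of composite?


Cost = cost_f*Wf + cost_m*Wm = 170*0.31 + 10*0.69 = $59.6/kg

$59.6/kg


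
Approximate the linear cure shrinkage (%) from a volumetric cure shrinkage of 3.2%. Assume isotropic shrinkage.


Linear shrinkage ≈ vol_shrink/3 = 3.2/3 = 1.067%

1.067%


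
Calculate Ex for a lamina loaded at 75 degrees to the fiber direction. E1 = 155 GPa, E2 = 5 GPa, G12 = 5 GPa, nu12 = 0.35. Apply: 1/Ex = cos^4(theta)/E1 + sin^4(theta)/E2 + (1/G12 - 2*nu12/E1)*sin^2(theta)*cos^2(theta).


cos^4(75) = 0.004487, sin^4(75) = 0.870513, sin^2(75)*cos^2(75) = 0.0625
1/G12 - 2*nu12/E1 = 1/5 - 2*0.35/155 = 0.195484 GPa^-1
1/Ex = 0.004487/155 + 0.870513/5 + 0.195484*0.0625 = 0.1863492 GPa^-1
Ex = 5.37 GPa

5.37 GPa


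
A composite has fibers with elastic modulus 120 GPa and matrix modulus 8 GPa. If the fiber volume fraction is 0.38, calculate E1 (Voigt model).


E1 = Ef*Vf + Em*(1-Vf) = 120*0.38 + 8*0.62 = 50.56 GPa

50.56 GPa


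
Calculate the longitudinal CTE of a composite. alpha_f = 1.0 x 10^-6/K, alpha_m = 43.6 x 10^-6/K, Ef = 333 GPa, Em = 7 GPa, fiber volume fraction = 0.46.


E1 = Ef*Vf + Em*(1-Vf) = 156.96
alpha_1 = (alpha_f*Ef*Vf + alpha_m*Em*(1-Vf))/E1 = 2.03 x 10^-6/K

2.03 x 10^-6/K


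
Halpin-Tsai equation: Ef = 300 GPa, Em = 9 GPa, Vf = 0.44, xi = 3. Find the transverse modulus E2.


eta = (Ef/Em - 1)/(Ef/Em + xi) = (33.3333 - 1)/(33.3333 + 3) = 0.8899
E2 = Em*(1+xi*eta*Vf)/(1-eta*Vf) = 32.17 GPa

32.17 GPa


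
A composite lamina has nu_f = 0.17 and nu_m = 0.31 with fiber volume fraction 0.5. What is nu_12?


nu_12 = nu_f*Vf + nu_m*(1-Vf) = 0.17*0.5 + 0.31*0.5 = 0.24

0.24


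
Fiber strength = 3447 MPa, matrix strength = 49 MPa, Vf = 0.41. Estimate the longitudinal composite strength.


sigma_1 = sigma_f*Vf + sigma_m*(1-Vf) = 3447*0.41 + 49*0.59 = 1442.2 MPa

1442.2 MPa


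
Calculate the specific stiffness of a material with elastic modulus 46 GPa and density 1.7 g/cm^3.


Specific stiffness = E/rho = 46/1.7 = 27.1 GPa/(g/cm^3)

27.1 GPa/(g/cm^3)


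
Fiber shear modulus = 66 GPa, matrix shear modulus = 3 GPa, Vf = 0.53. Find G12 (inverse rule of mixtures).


1/G12 = Vf/Gf + (1-Vf)/Gm = 0.53/66 + 0.47/3
G12 = 6.07 GPa

6.07 GPa


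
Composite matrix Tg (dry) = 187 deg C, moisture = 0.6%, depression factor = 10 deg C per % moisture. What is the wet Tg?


Tg_wet = Tg_dry - k*moisture = 187 - 10*0.6 = 181.0 deg C

181.0 deg C


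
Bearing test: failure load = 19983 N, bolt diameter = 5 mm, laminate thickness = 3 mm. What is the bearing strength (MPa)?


sigma_br = F/(d*h) = 19983/(5*3) = 1332.2 MPa

1332.2 MPa


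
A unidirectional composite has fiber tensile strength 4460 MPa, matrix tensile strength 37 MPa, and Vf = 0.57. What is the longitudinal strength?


sigma_1 = sigma_f*Vf + sigma_m*(1-Vf) = 4460*0.57 + 37*0.43 = 2558.1 MPa

2558.1 MPa


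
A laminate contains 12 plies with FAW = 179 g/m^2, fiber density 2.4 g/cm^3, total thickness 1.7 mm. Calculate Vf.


Vf = n * FAW / (rho_f * h * 1000) = 12 * 179 / (2.4 * 1.7 * 1000) = 0.5265

0.5265


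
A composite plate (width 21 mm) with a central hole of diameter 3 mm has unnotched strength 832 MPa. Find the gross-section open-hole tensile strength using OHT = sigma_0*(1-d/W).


OHT = sigma_0*(1-d/W) = 832*(1-3/21) = 713.1 MPa

713.1 MPa


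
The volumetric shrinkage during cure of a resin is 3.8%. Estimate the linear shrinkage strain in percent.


Linear shrinkage ≈ vol_shrink/3 = 3.8/3 = 1.267%

1.267%


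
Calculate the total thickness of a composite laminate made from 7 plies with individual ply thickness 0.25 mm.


h = n * t_ply = 7 * 0.25 = 1.75 mm

1.75 mm


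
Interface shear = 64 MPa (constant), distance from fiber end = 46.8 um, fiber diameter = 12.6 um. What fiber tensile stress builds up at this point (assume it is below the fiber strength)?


Force balance: sigma_f * (pi*d^2/4) = tau * (pi*d) * x  ->  sigma_f = 4 * tau * x / d
sigma_f = 4 * 64 * 46.8 / 12.6 = 950.9 MPa

950.9 MPa
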